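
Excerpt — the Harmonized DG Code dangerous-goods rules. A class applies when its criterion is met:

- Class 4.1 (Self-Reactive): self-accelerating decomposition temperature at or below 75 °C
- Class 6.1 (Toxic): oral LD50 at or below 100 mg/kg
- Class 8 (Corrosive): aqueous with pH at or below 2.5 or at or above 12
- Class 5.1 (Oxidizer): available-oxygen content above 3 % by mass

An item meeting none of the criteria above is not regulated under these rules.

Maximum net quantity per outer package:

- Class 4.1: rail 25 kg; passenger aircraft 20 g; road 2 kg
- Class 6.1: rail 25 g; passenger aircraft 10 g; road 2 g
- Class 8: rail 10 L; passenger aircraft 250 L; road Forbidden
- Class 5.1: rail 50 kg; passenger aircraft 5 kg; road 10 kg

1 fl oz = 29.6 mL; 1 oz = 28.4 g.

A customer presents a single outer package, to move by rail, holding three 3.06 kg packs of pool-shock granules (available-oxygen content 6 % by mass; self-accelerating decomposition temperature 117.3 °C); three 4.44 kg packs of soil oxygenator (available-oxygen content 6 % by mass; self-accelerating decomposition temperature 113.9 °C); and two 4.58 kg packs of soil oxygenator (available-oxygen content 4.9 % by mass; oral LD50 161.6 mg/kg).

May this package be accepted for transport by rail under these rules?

Yes

Pool-shock granules: available-oxygen content 6 % by mass > 3 % by mass → Class 5.1 (Oxidizer).
Soil oxygenator: available-oxygen content 6 % by mass > 3 % by mass → Class 5.1 (Oxidizer).
The soil oxygenator has available-oxygen content 4.9 % by mass, which is > 3 % by mass, so it is Class 5.1 (Oxidizer).
Class 5.1 net quantity: (three 3.06 kg packs = 9.18 kg) + (three 4.44 kg packs = 13.32 kg) + (two 4.58 kg packs = 9.16 kg) = 31.66 kg.
31.66 kg is within the rail limit of 50 kg for Class 5.1.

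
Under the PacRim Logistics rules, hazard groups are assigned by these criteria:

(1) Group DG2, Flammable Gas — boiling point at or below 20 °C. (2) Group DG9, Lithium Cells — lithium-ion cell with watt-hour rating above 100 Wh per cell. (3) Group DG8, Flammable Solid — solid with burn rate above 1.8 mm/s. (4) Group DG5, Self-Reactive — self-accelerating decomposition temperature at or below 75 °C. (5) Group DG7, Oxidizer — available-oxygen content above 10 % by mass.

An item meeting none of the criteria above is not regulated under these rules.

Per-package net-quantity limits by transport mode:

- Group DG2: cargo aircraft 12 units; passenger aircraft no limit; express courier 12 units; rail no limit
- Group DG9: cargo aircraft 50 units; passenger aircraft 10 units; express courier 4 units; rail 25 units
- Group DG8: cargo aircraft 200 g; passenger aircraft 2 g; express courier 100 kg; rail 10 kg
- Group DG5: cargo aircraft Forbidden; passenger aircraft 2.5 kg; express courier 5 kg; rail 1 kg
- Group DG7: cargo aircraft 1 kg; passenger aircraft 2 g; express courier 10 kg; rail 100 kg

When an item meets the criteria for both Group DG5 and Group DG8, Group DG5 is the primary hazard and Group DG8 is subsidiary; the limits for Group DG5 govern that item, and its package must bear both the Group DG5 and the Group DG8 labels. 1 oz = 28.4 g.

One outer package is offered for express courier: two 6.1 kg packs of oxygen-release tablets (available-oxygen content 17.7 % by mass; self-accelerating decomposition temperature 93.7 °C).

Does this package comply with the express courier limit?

No

With available-oxygen content 17.7 % by mass (> 10 % by mass), the oxygen-release tablets fall in Group DG7.
Group DG7 quantity: two 6.1 kg packs = 12.2 kg.
12.2 kg exceeds the express courier limit of 10 kg for Group DG7.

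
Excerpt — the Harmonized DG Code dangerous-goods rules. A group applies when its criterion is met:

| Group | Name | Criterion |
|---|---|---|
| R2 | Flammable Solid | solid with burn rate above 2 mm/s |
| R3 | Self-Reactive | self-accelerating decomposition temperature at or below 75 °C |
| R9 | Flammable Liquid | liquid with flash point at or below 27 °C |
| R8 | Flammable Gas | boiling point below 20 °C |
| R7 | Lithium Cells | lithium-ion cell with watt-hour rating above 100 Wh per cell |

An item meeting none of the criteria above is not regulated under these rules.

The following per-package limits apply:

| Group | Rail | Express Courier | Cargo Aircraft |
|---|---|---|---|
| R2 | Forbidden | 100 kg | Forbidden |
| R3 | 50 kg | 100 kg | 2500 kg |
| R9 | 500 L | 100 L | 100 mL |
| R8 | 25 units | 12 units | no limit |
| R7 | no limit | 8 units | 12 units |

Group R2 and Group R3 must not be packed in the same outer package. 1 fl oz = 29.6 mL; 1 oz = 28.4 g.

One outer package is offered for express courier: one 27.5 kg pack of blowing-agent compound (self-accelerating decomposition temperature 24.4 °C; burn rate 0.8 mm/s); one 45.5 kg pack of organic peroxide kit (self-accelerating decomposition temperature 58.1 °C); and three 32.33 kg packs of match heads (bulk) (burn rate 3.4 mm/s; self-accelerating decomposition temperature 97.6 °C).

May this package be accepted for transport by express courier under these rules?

The blowing-agent compound has self-accelerating decomposition temperature 24.4 °C, which is ≤ 75 °C, so it is Group R3 (Self-Reactive).
Self-accelerating decomposition temperature 58.1 °C meets the Group R3 criterion (Self-Reactive), so the organic peroxide kit is Group R3.
With burn rate 3.4 mm/s (> 2 mm/s), the match heads (bulk) fall in Group R2.
Group R2 quantity: three 32.33 kg packs = 96.99 kg.
96.99 kg is within the express courier limit of 100 kg for Group R2.
Total Group R3: 27.5 kg + 45.5 kg = 73 kg.
73 kg is within the express courier limit of 100 kg for Group R3.
Group R2 and Group R3 may not share an outer package.

No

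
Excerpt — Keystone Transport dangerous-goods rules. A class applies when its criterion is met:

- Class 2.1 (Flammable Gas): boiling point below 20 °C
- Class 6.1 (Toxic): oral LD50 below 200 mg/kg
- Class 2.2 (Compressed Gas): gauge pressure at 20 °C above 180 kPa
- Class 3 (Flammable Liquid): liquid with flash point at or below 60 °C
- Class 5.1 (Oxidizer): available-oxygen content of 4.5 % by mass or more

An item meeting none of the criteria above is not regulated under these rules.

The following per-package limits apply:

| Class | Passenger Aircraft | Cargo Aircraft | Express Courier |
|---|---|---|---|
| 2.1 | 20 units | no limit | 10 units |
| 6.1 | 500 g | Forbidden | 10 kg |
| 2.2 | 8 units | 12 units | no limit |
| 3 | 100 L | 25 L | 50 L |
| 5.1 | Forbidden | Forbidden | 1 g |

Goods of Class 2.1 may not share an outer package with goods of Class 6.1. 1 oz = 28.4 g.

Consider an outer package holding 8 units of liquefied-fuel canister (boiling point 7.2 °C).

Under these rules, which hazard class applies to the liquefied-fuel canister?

The liquefied-fuel canister has boiling point 7.2 °C, which is < 20 °C, so it is Class 2.1 (Flammable Gas).

Class 2.1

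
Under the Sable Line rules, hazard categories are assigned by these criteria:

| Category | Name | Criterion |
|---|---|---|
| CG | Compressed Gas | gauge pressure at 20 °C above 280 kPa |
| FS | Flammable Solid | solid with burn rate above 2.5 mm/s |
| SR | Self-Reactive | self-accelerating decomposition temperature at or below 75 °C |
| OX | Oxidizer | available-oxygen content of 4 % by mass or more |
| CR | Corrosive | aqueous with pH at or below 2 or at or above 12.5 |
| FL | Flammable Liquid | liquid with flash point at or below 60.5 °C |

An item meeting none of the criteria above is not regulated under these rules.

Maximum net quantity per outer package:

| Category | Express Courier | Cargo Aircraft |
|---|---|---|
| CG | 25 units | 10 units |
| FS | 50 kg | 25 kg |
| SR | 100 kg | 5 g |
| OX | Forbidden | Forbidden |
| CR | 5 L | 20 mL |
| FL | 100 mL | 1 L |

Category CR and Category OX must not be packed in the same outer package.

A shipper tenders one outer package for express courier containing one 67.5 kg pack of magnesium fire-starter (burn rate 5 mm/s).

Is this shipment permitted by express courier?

The magnesium fire-starter has burn rate 5 mm/s, which is > 2.5 mm/s, so it is Category FS (Flammable Solid).
Category FS quantity: 67.5 kg.
That exceeds the Category FS express courier limit of 50 kg.

No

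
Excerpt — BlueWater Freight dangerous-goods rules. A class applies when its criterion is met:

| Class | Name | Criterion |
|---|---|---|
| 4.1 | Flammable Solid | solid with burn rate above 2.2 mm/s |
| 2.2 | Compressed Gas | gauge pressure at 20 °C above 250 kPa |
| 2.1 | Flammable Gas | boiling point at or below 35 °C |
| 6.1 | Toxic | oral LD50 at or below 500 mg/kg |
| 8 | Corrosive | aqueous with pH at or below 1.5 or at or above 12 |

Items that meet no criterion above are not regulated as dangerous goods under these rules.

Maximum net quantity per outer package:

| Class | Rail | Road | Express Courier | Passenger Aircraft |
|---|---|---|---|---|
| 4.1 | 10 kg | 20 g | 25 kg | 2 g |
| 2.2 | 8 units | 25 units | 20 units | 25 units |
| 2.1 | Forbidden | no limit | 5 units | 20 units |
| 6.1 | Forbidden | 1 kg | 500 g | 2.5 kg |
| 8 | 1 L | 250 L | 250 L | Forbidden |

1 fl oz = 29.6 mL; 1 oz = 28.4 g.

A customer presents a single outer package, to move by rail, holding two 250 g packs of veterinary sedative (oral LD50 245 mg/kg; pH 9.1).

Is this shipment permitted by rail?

No

Oral LD50 245 mg/kg meets the Class 6.1 criterion (Toxic), so the veterinary sedative is Class 6.1.
Class 6.1 quantity: two 250 g packs = 500 g.
Class 6.1 is Forbidden by rail.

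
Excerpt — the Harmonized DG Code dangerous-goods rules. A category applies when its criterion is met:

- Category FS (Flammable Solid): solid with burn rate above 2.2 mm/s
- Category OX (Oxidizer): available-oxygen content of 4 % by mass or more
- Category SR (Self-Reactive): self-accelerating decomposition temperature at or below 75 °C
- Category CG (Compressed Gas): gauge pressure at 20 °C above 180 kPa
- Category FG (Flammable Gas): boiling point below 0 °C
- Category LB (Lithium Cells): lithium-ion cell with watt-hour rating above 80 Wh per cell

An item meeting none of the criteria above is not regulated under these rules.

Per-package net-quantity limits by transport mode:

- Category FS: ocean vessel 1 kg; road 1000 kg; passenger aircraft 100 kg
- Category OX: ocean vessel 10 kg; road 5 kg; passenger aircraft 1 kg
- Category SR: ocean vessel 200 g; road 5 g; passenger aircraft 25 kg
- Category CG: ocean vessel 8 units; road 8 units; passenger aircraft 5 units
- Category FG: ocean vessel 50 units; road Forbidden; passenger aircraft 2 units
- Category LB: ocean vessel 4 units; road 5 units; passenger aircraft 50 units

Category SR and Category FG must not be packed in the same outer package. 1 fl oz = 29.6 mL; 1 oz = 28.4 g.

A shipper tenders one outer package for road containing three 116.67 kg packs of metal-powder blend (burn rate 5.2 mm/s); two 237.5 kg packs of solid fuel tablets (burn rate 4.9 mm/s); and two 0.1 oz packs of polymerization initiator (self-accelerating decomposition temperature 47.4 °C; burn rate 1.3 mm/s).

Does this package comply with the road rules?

No

Metal-powder blend: burn rate 5.2 mm/s > 2.2 mm/s → Category FS (Flammable Solid).
With burn rate 4.9 mm/s (> 2.2 mm/s), the solid fuel tablets fall in Category FS.
With self-accelerating decomposition temperature 47.4 °C (≤ 75 °C), the polymerization initiator falls in Category SR.
Category FS net quantity: (three 116.67 kg packs = 350.01 kg) + (two 237.5 kg packs = 475 kg) = 825.01 kg.
825.01 kg ≤ 1000 kg (road limit, Category FS) — within limit.
Category SR quantity: two 0.1 oz packs = 5.68 g.
5.68 g > 5 g (road limit, Category SR) — over the limit.
The segregation rule (Category SR with Category FG) does not apply to Category FS with Category SR.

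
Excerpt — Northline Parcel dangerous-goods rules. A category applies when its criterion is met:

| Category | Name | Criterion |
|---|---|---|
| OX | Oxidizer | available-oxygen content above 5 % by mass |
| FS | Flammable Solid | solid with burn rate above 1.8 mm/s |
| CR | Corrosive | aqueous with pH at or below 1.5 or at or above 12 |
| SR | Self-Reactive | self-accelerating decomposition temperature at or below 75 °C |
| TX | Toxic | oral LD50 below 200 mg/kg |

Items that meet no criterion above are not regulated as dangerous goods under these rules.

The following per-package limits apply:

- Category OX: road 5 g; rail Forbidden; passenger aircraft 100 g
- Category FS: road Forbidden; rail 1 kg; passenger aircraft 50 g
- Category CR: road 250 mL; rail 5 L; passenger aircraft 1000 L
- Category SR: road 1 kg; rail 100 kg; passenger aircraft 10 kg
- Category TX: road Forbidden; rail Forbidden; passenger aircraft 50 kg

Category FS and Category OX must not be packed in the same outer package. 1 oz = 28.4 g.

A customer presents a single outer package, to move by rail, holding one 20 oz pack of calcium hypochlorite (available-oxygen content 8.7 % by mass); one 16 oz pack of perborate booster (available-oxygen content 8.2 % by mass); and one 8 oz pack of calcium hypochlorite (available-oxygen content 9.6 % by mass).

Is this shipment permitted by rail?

Calcium hypochlorite: available-oxygen content 8.7 % by mass > 5 % by mass → Category OX (Oxidizer).
Available-oxygen content 8.2 % by mass meets the Category OX criterion (Oxidizer), so the perborate booster is Category OX.
The calcium hypochlorite has available-oxygen content 9.6 % by mass, which is > 5 % by mass, so it is Category OX (Oxidizer).
Total Category OX: (one 20 oz pack = 568 g) + (one 16 oz pack = 454.4 g) + (one 8 oz pack = 227.2 g) = 1249.6 g.
By rail, Category OX is Forbidden regardless of quantity.

No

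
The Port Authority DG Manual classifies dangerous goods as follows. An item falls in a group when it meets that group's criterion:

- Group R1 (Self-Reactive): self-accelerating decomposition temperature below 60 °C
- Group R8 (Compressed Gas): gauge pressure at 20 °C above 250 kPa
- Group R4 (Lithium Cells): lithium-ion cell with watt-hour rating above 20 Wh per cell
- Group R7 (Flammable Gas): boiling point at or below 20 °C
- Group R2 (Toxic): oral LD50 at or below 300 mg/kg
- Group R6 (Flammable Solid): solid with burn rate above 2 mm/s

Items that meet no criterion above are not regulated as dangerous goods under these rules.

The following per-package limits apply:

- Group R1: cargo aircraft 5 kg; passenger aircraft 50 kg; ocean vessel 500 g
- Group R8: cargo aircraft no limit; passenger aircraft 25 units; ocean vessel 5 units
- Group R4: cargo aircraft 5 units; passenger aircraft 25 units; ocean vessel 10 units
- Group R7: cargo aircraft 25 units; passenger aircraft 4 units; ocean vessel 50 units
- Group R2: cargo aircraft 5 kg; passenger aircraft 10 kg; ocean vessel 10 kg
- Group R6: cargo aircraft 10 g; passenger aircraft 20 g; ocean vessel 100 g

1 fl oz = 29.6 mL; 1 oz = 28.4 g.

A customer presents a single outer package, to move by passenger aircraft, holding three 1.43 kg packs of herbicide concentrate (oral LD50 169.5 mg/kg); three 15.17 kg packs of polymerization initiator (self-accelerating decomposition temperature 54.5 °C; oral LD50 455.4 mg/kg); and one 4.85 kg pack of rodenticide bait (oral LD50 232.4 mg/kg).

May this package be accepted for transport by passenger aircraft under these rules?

Yes

With oral LD50 169.5 mg/kg (≤ 300 mg/kg), the herbicide concentrate falls in Group R2.
Polymerization initiator: self-accelerating decomposition temperature 54.5 °C < 60 °C → Group R1 (Self-Reactive).
With oral LD50 232.4 mg/kg (≤ 300 mg/kg), the rodenticide bait falls in Group R2.
Group R1 quantity: three 15.17 kg packs = 45.51 kg.
45.51 kg ≤ 50 kg (passenger aircraft limit, Group R1) — within limit.
Total Group R2: (three 1.43 kg packs = 4.29 kg) + 4.85 kg = 9.14 kg.
9.14 kg ≤ 10 kg (passenger aircraft limit, Group R2) — within limit.
Every hazard group is within its passenger aircraft limit and no segregation rule is violated.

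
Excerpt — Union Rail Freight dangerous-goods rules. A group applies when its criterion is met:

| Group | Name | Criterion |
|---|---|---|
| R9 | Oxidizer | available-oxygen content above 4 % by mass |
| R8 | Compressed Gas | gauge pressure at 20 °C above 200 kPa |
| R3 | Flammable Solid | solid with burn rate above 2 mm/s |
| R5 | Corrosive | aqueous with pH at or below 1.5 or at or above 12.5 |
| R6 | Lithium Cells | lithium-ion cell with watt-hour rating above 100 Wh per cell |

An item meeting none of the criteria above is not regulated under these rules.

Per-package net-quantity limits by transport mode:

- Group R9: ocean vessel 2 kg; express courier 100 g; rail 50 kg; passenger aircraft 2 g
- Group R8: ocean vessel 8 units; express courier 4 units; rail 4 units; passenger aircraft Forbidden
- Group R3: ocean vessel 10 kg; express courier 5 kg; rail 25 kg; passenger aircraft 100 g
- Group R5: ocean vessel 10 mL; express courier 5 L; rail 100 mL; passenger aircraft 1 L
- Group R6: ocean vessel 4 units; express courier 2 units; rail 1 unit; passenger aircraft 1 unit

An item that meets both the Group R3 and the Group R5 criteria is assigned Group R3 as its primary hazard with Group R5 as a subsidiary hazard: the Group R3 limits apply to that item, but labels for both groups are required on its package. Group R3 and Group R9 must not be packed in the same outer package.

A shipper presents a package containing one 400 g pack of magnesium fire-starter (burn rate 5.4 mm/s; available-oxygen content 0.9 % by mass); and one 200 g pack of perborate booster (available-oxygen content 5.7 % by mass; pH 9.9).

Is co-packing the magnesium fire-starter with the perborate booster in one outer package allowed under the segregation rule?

No

Burn rate 5.4 mm/s meets the Group R3 criterion (Flammable Solid), so the magnesium fire-starter is Group R3.
Perborate booster: available-oxygen content 5.7 % by mass > 4 % by mass → Group R9 (Oxidizer).
Group R3 and Group R9 may not share an outer package.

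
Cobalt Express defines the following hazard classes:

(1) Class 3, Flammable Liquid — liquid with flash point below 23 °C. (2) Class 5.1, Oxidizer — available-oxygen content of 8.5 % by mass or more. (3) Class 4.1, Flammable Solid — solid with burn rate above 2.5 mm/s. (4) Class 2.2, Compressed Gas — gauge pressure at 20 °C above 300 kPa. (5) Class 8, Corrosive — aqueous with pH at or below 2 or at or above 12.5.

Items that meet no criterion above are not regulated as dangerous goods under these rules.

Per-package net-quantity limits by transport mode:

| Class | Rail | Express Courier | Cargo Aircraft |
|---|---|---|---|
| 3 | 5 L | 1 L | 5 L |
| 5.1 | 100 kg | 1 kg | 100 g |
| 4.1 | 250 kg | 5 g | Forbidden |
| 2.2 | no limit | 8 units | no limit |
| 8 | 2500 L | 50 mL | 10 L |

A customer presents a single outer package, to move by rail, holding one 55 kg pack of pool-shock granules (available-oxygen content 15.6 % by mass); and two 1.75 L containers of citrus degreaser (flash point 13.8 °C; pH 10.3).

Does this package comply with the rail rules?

Pool-shock granules: available-oxygen content 15.6 % by mass ≥ 8.5 % by mass → Class 5.1 (Oxidizer).
The citrus degreaser has flash point 13.8 °C, which is < 23 °C, so it is Class 3 (Flammable Liquid).
Class 3 quantity: two 1.75 L containers = 3.5 L.
That is within the Class 3 rail limit of 5 L.
Class 5.1 quantity: 55 kg.
That is within the Class 5.1 rail limit of 100 kg.
Every hazard class is within its rail limit and no segregation rule is violated.

Yes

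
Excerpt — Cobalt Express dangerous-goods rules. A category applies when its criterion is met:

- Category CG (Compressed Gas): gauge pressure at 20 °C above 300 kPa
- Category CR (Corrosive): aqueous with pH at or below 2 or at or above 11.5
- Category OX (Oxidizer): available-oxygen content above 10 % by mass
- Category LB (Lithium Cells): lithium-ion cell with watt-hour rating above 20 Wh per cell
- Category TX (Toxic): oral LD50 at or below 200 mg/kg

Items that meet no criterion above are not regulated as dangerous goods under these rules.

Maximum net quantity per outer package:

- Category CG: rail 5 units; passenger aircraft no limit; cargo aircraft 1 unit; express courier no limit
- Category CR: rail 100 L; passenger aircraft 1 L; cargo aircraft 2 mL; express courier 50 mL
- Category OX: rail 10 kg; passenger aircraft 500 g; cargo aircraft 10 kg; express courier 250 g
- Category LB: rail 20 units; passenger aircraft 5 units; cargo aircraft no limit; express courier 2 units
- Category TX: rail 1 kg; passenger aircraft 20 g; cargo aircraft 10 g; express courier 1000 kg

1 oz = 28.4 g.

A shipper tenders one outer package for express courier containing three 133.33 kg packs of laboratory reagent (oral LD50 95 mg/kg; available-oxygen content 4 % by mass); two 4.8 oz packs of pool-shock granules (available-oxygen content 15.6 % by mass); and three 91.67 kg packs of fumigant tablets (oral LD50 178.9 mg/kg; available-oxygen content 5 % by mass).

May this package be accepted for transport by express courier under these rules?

With oral LD50 95 mg/kg (≤ 200 mg/kg), the laboratory reagent falls in Category TX.
Available-oxygen content 15.6 % by mass meets the Category OX criterion (Oxidizer), so the pool-shock granules are Category OX.
Fumigant tablets: oral LD50 178.9 mg/kg ≤ 200 mg/kg → Category TX (Toxic).
Total Category TX: (three 133.33 kg packs = 399.99 kg) + (three 91.67 kg packs = 275.01 kg) = 675 kg.
675 kg is within the express courier limit of 1000 kg for Category TX.
Category OX quantity: two 4.8 oz packs = 272.64 g.
272.64 g > 250 g (express courier limit, Category OX) — over the limit.

No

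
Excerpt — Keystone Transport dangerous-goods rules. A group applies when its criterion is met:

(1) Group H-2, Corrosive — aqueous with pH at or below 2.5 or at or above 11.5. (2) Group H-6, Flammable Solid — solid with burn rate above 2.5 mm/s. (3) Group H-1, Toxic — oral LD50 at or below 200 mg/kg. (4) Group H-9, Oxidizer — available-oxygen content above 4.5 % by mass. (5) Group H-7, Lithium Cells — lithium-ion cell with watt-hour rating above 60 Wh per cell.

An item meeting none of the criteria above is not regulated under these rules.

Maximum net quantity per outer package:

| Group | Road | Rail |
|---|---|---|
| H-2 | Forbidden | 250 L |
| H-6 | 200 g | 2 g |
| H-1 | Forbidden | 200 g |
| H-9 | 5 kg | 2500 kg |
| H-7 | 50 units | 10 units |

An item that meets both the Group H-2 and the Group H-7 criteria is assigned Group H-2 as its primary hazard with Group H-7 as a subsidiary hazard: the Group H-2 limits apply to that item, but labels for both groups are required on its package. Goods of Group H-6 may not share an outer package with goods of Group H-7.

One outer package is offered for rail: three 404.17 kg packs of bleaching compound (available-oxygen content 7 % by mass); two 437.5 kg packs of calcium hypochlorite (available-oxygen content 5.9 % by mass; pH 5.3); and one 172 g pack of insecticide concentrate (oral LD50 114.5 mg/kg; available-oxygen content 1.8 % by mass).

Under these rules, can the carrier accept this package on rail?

Bleaching compound: available-oxygen content 7 % by mass > 4.5 % by mass → Group H-9 (Oxidizer).
The calcium hypochlorite has available-oxygen content 5.9 % by mass, which is > 4.5 % by mass, so it is Group H-9 (Oxidizer).
With oral LD50 114.5 mg/kg (≤ 200 mg/kg), the insecticide concentrate falls in Group H-1.
Group H-9 net quantity: (three 404.17 kg packs = 1212.51 kg) + (two 437.5 kg packs = 875 kg) = 2087.51 kg.
That is within the Group H-9 rail limit of 2500 kg.
Group H-1 quantity: 172 g.
172 g is within the rail limit of 200 g for Group H-1.
The segregation rule (Group H-6 with Group H-7) does not apply to Group H-9 with Group H-1.
Every hazard group is within its rail limit and no segregation rule is violated.

Yes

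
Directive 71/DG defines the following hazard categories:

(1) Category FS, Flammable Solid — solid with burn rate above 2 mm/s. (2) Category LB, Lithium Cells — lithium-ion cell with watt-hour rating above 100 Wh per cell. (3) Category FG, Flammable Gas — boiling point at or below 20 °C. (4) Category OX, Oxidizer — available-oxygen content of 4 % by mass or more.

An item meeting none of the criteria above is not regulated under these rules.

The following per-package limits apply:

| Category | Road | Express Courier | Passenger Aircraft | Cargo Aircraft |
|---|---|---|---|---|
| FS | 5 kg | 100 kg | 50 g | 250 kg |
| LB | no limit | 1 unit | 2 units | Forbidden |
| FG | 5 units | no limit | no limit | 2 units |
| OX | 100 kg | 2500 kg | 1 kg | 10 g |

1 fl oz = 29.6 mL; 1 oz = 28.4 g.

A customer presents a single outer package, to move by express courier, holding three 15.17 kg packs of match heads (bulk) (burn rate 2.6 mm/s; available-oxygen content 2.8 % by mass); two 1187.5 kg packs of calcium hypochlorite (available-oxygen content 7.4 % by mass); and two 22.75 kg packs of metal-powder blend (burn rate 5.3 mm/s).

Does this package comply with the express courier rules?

Match heads (bulk): burn rate 2.6 mm/s > 2 mm/s → Category FS (Flammable Solid).
Calcium hypochlorite: available-oxygen content 7.4 % by mass ≥ 4 % by mass → Category OX (Oxidizer).
The metal-powder blend has burn rate 5.3 mm/s, which is > 2 mm/s, so it is Category FS (Flammable Solid).
Total Category FS: (three 15.17 kg packs = 45.51 kg) + (two 22.75 kg packs = 45.5 kg) = 91.01 kg.
That is within the Category FS express courier limit of 100 kg.
Category OX quantity: two 1187.5 kg packs = 2375 kg.
2375 kg is within the express courier limit of 2500 kg for Category OX.
Every hazard category is within its express courier limit and no segregation rule is violated.

Yes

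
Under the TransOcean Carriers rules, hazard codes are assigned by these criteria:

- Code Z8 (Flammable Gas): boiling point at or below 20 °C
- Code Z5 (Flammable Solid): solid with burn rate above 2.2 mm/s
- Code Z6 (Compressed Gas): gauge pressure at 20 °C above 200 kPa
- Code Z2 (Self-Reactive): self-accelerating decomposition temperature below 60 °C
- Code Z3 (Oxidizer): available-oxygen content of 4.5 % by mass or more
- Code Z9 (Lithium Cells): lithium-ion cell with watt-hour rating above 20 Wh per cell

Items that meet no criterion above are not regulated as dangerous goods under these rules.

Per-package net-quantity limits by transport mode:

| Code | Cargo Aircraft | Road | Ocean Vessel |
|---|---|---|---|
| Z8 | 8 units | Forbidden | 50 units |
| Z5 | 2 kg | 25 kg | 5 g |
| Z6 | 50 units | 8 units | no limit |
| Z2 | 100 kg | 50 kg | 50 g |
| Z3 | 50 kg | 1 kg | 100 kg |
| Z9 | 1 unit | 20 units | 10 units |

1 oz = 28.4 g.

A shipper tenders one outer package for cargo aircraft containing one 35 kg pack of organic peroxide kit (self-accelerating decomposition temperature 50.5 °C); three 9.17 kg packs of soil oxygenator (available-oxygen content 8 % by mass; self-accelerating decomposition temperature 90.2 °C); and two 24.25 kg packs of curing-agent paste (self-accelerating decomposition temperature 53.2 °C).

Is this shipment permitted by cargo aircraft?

Yes

The organic peroxide kit has self-accelerating decomposition temperature 50.5 °C, which is < 60 °C, so it is Code Z2 (Self-Reactive).
The soil oxygenator has available-oxygen content 8 % by mass, which is ≥ 4.5 % by mass, so it is Code Z3 (Oxidizer).
With self-accelerating decomposition temperature 53.2 °C (< 60 °C), the curing-agent paste falls in Code Z2.
Code Z3 quantity: three 9.17 kg packs = 27.51 kg.
27.51 kg is within the cargo aircraft limit of 50 kg for Code Z3.
Code Z2 net quantity: 35 kg + (two 24.25 kg packs = 48.5 kg) = 83.5 kg.
83.5 kg ≤ 100 kg (cargo aircraft limit, Code Z2) — within limit.
Every hazard code is within its cargo aircraft limit and no segregation rule is violated.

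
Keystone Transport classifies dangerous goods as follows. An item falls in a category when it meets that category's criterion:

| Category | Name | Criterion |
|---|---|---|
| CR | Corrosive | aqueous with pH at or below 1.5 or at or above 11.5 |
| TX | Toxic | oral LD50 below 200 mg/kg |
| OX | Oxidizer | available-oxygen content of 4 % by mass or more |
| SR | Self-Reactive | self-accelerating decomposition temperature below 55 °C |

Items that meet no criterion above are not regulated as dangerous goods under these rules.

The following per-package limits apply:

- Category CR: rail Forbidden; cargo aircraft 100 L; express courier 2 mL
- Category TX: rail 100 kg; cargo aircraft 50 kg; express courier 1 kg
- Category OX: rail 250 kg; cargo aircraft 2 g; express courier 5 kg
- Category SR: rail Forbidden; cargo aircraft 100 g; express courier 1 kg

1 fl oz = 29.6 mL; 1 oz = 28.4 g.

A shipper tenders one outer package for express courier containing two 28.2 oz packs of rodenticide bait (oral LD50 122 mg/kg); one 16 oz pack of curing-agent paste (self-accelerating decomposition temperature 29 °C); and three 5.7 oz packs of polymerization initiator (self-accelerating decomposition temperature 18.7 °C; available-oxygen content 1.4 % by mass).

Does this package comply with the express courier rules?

No

Rodenticide bait: oral LD50 122 mg/kg < 200 mg/kg → Category TX (Toxic).
Curing-agent paste: self-accelerating decomposition temperature 29 °C < 55 °C → Category SR (Self-Reactive).
Self-accelerating decomposition temperature 18.7 °C meets the Category SR criterion (Self-Reactive), so the polymerization initiator is Category SR.
Category TX quantity: two 28.2 oz packs = 1601.76 g.
1601.76 g > 1 kg (express courier limit, Category TX) — over the limit.
Category SR net quantity: (one 16 oz pack = 454.4 g) + (three 5.7 oz packs = 485.64 g) = 940.04 g.
940.04 g ≤ 1 kg (express courier limit, Category SR) — within limit.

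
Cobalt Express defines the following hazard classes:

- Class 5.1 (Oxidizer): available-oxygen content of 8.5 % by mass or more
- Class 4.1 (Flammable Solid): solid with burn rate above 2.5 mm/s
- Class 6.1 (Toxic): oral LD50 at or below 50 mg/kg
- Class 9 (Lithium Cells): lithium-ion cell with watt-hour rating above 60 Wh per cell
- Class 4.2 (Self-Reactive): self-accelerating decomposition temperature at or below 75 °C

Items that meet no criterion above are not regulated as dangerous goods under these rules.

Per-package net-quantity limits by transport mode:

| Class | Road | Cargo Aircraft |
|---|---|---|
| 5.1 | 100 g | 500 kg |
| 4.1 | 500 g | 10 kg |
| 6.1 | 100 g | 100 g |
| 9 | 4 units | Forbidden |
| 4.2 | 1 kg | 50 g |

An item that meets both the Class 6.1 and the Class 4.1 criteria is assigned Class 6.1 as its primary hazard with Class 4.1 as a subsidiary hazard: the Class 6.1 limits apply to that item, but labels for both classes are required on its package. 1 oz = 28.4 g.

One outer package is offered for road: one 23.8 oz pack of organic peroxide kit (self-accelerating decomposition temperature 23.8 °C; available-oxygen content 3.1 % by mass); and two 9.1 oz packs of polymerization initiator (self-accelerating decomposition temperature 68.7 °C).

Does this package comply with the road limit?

No

Self-accelerating decomposition temperature 23.8 °C meets the Class 4.2 criterion (Self-Reactive), so the organic peroxide kit is Class 4.2.
The polymerization initiator has self-accelerating decomposition temperature 68.7 °C, which is ≤ 75 °C, so it is Class 4.2 (Self-Reactive).
Class 4.2 net quantity: (one 23.8 oz pack = 675.92 g) + (two 9.1 oz packs = 516.88 g) = 1192.8 g.
1192.8 g > 1 kg (road limit, Class 4.2) — over the limit.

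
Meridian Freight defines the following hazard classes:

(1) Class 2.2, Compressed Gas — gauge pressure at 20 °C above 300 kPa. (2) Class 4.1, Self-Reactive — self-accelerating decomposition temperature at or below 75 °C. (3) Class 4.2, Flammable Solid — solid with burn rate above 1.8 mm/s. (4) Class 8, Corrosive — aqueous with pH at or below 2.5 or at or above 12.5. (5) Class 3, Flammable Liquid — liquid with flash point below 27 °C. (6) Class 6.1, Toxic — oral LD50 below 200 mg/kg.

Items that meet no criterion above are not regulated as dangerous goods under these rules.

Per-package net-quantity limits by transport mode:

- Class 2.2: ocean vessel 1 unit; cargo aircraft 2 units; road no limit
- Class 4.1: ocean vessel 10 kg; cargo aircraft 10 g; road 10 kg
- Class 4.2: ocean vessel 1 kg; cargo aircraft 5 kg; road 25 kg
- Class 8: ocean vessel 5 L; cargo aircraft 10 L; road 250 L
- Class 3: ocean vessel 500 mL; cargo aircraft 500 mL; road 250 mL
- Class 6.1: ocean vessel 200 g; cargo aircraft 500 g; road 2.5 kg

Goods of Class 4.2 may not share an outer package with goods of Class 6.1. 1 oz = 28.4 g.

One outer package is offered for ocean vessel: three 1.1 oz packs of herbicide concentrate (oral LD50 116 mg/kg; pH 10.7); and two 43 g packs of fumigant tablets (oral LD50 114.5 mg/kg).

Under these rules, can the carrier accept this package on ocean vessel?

Yes

With oral LD50 116 mg/kg (< 200 mg/kg), the herbicide concentrate falls in Class 6.1.
The fumigant tablets have oral LD50 114.5 mg/kg, which is < 200 mg/kg, so they are Class 6.1 (Toxic).
Total Class 6.1: (three 1.1 oz packs = 93.72 g) + (two 43 g packs = 86 g) = 179.72 g.
179.72 g ≤ 200 g (ocean vessel limit, Class 6.1) — within limit.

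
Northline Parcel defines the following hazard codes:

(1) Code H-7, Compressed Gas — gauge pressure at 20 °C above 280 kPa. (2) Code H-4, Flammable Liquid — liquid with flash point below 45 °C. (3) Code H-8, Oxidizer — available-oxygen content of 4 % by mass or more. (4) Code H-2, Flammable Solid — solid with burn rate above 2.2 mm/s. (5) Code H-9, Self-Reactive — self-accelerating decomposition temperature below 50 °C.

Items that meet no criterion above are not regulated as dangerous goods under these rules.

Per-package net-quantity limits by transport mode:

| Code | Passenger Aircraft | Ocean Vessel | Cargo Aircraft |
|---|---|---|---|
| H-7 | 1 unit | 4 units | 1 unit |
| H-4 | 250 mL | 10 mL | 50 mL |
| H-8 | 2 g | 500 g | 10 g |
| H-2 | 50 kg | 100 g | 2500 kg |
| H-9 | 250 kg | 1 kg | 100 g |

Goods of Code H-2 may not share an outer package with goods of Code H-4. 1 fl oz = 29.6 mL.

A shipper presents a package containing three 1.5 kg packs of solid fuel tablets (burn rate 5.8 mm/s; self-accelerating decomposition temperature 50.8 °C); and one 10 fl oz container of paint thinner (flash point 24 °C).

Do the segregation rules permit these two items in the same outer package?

With burn rate 5.8 mm/s (> 2.2 mm/s), the solid fuel tablets fall in Code H-2.
The paint thinner has flash point 24 °C, which is < 45 °C, so it is Code H-4 (Flammable Liquid).
Code H-2 and Code H-4 may not share an outer package.

No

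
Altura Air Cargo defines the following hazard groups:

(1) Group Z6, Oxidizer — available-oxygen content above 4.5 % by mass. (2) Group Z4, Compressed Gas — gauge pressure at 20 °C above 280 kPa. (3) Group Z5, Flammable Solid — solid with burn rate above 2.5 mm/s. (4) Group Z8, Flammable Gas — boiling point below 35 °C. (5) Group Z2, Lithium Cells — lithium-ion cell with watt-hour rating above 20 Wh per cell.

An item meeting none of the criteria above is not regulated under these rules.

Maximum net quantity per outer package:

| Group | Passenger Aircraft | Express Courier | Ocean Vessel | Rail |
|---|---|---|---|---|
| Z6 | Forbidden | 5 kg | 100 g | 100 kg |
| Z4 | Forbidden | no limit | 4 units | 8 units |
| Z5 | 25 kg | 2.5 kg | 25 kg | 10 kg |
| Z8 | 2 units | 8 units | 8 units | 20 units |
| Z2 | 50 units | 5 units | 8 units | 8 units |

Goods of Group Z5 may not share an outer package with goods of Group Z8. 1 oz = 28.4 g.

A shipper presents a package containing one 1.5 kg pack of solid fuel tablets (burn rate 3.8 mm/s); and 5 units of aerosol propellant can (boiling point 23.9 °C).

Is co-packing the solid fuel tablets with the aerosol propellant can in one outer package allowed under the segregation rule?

The solid fuel tablets have burn rate 3.8 mm/s, which is > 2.5 mm/s, so they are Group Z5 (Flammable Solid).
The aerosol propellant can has boiling point 23.9 °C, which is < 35 °C, so it is Group Z8 (Flammable Gas).
Group Z5 and Group Z8 may not share an outer package.

No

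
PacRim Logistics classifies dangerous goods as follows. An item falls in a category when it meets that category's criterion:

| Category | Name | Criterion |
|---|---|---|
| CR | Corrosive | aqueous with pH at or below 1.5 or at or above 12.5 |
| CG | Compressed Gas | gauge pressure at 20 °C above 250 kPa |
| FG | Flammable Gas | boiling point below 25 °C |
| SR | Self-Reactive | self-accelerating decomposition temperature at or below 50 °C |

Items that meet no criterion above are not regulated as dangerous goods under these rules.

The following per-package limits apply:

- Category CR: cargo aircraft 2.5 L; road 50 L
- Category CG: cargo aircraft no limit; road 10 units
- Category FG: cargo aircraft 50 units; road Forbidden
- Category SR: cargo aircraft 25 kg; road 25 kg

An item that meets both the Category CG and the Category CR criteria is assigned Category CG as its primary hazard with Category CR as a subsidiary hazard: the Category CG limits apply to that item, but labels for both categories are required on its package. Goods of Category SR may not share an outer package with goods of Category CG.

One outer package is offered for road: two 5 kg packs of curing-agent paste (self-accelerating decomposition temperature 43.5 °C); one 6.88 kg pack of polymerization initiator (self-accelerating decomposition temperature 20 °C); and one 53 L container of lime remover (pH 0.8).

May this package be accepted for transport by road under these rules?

The curing-agent paste has self-accelerating decomposition temperature 43.5 °C, which is ≤ 50 °C, so it is Category SR (Self-Reactive).
The polymerization initiator has self-accelerating decomposition temperature 20 °C, which is ≤ 50 °C, so it is Category SR (Self-Reactive).
Lime remover: pH 0.8 ≤ 1.5 → Category CR (Corrosive).
Category CR quantity: 53 L.
53 L exceeds the road limit of 50 L for Category CR.
Category SR net quantity: (two 5 kg packs = 10 kg) + 6.88 kg = 16.88 kg.
16.88 kg ≤ 25 kg (road limit, Category SR) — within limit.
The segregation rule (Category SR with Category CG) does not apply to Category CR with Category SR.

No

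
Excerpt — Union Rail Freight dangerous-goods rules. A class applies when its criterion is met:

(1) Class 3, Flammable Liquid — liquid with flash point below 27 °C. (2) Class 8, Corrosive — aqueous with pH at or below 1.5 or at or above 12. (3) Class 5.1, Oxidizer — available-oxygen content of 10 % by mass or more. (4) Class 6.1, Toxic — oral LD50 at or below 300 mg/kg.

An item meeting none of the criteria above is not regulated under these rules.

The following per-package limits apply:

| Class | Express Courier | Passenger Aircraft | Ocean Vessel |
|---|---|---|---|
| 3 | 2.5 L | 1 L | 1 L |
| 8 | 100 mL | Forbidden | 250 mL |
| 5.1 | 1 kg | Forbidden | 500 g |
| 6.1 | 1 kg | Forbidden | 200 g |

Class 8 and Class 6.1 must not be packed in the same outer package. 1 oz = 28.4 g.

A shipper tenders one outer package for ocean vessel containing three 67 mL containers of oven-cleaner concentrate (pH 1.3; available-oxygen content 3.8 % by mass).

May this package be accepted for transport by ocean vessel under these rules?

pH 1.3 meets the Class 8 criterion (Corrosive), so the oven-cleaner concentrate is Class 8.
Class 8 quantity: three 67 mL containers = 201 mL.
201 mL is within the ocean vessel limit of 250 mL for Class 8.

Yes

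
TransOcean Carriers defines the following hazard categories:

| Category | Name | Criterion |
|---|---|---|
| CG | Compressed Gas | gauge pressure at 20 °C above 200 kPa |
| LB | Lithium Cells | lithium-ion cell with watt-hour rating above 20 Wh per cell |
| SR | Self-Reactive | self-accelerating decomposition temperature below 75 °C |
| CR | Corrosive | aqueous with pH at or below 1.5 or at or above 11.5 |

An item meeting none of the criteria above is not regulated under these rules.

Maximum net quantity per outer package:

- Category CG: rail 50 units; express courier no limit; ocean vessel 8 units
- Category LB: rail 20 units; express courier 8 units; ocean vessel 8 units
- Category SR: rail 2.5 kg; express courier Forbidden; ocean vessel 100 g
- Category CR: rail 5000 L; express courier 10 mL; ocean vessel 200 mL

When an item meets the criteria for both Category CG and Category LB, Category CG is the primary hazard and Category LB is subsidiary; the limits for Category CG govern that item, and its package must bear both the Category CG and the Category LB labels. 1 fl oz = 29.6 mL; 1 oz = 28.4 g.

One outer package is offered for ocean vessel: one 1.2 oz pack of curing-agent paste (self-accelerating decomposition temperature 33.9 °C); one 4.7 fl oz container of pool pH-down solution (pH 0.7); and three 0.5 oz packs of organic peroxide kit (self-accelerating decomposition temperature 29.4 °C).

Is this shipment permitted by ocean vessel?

Self-accelerating decomposition temperature 33.9 °C meets the Category SR criterion (Self-Reactive), so the curing-agent paste is Category SR.
Pool pH-down solution: pH 0.7 ≤ 1.5 → Category CR (Corrosive).
Organic peroxide kit: self-accelerating decomposition temperature 29.4 °C < 75 °C → Category SR (Self-Reactive).
Total Category SR: (one 1.2 oz pack = 34.08 g) + (three 0.5 oz packs = 42.6 g) = 76.68 g.
That is within the Category SR ocean vessel limit of 100 g.
Category CR quantity: one 4.7 fl oz container = 139.12 mL.
That is within the Category CR ocean vessel limit of 200 mL.
Every hazard category is within its ocean vessel limit and no segregation rule is violated.

Yes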